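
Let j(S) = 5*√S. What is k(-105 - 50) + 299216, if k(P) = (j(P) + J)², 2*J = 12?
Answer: 295377 + 60*I*√155 ≈ 2.9538e+5 + 746.99*I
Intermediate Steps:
J = 6 (J = (½)*12 = 6)
k(P) = (6 + 5*√P)² (k(P) = (5*√P + 6)² = (6 + 5*√P)²)
k(-105 - 50) + 299216 = (6 + 5*√(-105 - 50))² + 299216 = (6 + 5*√(-155))² + 299216 = (6 + 5*(I*√155))² + 299216 = (6 + 5*I*√155)² + 299216 = 299216 + (6 + 5*I*√155)²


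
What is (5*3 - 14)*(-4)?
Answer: -4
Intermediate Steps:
(5*3 - 14)*(-4) = (15 - 14)*(-4) = 1*(-4) = -4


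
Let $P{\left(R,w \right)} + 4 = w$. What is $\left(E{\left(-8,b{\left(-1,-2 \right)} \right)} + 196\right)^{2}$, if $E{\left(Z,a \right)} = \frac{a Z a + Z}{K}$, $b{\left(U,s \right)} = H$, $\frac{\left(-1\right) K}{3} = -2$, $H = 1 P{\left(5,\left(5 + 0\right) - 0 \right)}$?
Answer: $\frac{336400}{9} \approx 37378.0$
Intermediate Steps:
$P{\left(R,w \right)} = -4 + w$
$H = 1$ ($H = 1 \left(-4 + \left(\left(5 + 0\right) - 0\right)\right) = 1 \left(-4 + \left(5 + 0\right)\right) = 1 \left(-4 + 5\right) = 1 \cdot 1 = 1$)
$K = 6$ ($K = \left(-3\right) \left(-2\right) = 6$)
$b{\left(U,s \right)} = 1$
$E{\left(Z,a \right)} = \frac{Z}{6} + \frac{Z a^{2}}{6}$ ($E{\left(Z,a \right)} = \frac{a Z a + Z}{6} = \left(Z a a + Z\right) \frac{1}{6} = \left(Z a^{2} + Z\right) \frac{1}{6} = \left(Z + Z a^{2}\right) \frac{1}{6} = \frac{Z}{6} + \frac{Z a^{2}}{6}$)
$\left(E{\left(-8,b{\left(-1,-2 \right)} \right)} + 196\right)^{2} = \left(\frac{1}{6} \left(-8\right) \left(1 + 1^{2}\right) + 196\right)^{2} = \left(\frac{1}{6} \left(-8\right) \left(1 + 1\right) + 196\right)^{2} = \left(\frac{1}{6} \left(-8\right) 2 + 196\right)^{2} = \left(- \frac{8}{3} + 196\right)^{2} = \left(\frac{580}{3}\right)^{2} = \frac{336400}{9}$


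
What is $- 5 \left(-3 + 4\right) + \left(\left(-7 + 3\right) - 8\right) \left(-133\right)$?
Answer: $1591$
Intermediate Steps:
$- 5 \left(-3 + 4\right) + \left(\left(-7 + 3\right) - 8\right) \left(-133\right) = \left(-5\right) 1 + \left(-4 - 8\right) \left(-133\right) = -5 - -1596 = -5 + 1596 = 1591$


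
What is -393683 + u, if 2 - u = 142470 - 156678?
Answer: -379473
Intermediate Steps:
u = 14210 (u = 2 - (142470 - 156678) = 2 - 1*(-14208) = 2 + 14208 = 14210)
-393683 + u = -393683 + 14210 = -379473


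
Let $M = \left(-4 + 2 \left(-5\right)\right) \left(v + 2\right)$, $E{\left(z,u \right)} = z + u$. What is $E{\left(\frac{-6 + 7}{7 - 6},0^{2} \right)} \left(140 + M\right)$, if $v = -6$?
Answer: $196$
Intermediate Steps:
$E{\left(z,u \right)} = u + z$
$M = 56$ ($M = \left(-4 + 2 \left(-5\right)\right) \left(-6 + 2\right) = \left(-4 - 10\right) \left(-4\right) = \left(-14\right) \left(-4\right) = 56$)
$E{\left(\frac{-6 + 7}{7 - 6},0^{2} \right)} \left(140 + M\right) = \left(0^{2} + \frac{-6 + 7}{7 - 6}\right) \left(140 + 56\right) = \left(0 + 1 \cdot 1^{-1}\right) 196 = \left(0 + 1 \cdot 1\right) 196 = \left(0 + 1\right) 196 = 1 \cdot 196 = 196$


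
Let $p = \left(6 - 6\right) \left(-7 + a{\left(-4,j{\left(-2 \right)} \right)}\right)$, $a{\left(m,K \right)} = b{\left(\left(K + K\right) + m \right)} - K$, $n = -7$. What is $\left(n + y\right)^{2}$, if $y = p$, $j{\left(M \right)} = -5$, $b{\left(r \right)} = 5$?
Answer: $49$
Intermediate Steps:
$a{\left(m,K \right)} = 5 - K$
$p = 0$ ($p = \left(6 - 6\right) \left(-7 + \left(5 - -5\right)\right) = 0 \left(-7 + \left(5 + 5\right)\right) = 0 \left(-7 + 10\right) = 0 \cdot 3 = 0$)
$y = 0$
$\left(n + y\right)^{2} = \left(-7 + 0\right)^{2} = \left(-7\right)^{2} = 49$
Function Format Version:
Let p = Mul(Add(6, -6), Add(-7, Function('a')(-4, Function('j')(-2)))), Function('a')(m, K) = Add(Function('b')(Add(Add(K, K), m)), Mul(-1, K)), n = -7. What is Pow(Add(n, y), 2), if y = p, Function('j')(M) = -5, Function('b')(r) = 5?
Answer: 49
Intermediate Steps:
Function('a')(m, K) = Add(5, Mul(-1, K))
p = 0 (p = Mul(Add(6, -6), Add(-7, Add(5, Mul(-1, -5)))) = Mul(0, Add(-7, Add(5, 5))) = Mul(0, Add(-7, 10)) = Mul(0, 3) = 0)
y = 0
Pow(Add(n, y), 2) = Pow(Add(-7, 0), 2) = Pow(-7, 2) = 49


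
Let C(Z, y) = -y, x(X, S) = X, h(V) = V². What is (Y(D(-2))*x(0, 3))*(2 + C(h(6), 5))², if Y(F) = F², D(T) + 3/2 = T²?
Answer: 0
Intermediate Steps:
D(T) = -3/2 + T²
(Y(D(-2))*x(0, 3))*(2 + C(h(6), 5))² = ((-3/2 + (-2)²)²*0)*(2 - 1*5)² = ((-3/2 + 4)²*0)*(2 - 5)² = ((5/2)²*0)*(-3)² = ((25/4)*0)*9 = 0*9 = 0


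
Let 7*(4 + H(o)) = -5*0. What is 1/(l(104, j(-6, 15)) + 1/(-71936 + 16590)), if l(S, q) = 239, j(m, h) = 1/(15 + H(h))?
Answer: 55346/13227693 ≈ 0.0041841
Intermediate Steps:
H(o) = -4 (H(o) = -4 + (-5*0)/7 = -4 + (⅐)*0 = -4 + 0 = -4)
j(m, h) = 1/11 (j(m, h) = 1/(15 - 4) = 1/11)
1/(l(104, j(-6, 15)) + 1/(-71936 + 16590)) = 1/(239 + 1/(-71936 + 16590)) = 1/(239 + 1/(-55346)) = 1/(239 - 1/55346) = 1/(13227693/55346) = 55346/13227693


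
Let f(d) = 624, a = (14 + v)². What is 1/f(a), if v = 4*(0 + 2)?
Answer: 1/624 ≈ 0.0016026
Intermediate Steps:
v = 8 (v = 4*2 = 8)
a = 484 (a = (14 + 8)² = 22² = 484)
1/f(a) = 1/624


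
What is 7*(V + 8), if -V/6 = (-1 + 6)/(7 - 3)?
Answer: 7/2 ≈ 3.5000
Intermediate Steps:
V = -15/2 (V = -6*(-1 + 6)/(7 - 3) = -30/4 = -6*5/4 = -15/2 ≈ -7.5000)
7*(V + 8) = 7*(-15/2 + 8) = 7*(½) = 7/2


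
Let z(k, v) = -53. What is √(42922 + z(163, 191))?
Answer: √42869 ≈ 207.05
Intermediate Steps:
√(42922 + z(163, 191)) = √(42922 - 53) = √42869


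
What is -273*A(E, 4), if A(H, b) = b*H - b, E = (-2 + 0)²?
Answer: -3276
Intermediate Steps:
E = 4 (E = (-2)² = 4)
A(H, b) = -b + H*b (A(H, b) = H*b - b = -b + H*b)
-273*A(E, 4) = -1092*(-1 + 4) = -1092*3 = -273*12 = -3276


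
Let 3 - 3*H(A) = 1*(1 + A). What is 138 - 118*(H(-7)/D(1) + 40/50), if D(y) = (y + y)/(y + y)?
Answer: -1552/5 ≈ -310.40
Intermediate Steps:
H(A) = ⅔ - A/3 (H(A) = 1 - (1 + A)/3 = 1 + (-⅓ - A/3) = ⅔ - A/3)
D(y) = 1 (D(y) = (2*y)/((2*y)) = (2*y)*(1/(2*y)) = 1)
138 - 118*(H(-7)/D(1) + 40/50) = 138 - 118*((⅔ - ⅓*(-7))/1 + 40/50) = 138 - 118*((⅔ + 7/3)*1 + 40*(1/50)) = 138 - 118*(3*1 + ⅘) = 138 - 118*(3 + ⅘) = 138 - 118*19/5 = 138 - 2242/5 = -1552/5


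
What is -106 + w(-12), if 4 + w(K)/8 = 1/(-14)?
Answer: -970/7 ≈ -138.57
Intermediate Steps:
w(K) = -228/7 (w(K) = -32 + 8/(-14) = -32 + 8*(-1/14) = -32 - 4/7 = -228/7)
-106 + w(-12) = -106 - 228/7 = -970/7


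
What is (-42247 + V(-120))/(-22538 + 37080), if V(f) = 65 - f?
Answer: -21031/7271 ≈ -2.8924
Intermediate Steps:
(-42247 + V(-120))/(-22538 + 37080) = (-42247 + (65 - 1*(-120)))/(-22538 + 37080) = (-42247 + (65 + 120))/14542 = (-42247 + 185)*(1/14542) = -42062*1/14542 = -21031/7271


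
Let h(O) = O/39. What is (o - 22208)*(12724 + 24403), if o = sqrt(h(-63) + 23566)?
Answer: -824516416 + 37127*sqrt(3982381)/13 ≈ -8.1882e+8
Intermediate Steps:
h(O) = O/39 (h(O) = O*(1/39) = O/39)
o = sqrt(3982381)/13 (o = sqrt((1/39)*(-63) + 23566) = sqrt(-21/13 + 23566) = sqrt(306337/13) = sqrt(3982381)/13 ≈ 153.51)
(o - 22208)*(12724 + 24403) = (sqrt(3982381)/13 - 22208)*(12724 + 24403) = (-22208 + sqrt(3982381)/13)*37127 = -824516416 + 37127*sqrt(3982381)/13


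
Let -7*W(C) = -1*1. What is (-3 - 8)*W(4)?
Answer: -11/7 ≈ -1.5714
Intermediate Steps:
W(C) = 1/7 (W(C) = -(-1)/7 = -1/7*(-1) = 1/7)
(-3 - 8)*W(4) = (-3 - 8)*(1/7) = -11*1/7 = -11/7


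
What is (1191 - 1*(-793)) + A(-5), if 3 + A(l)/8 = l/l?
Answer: 1968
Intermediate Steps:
A(l) = -16 (A(l) = -24 + 8*(l/l) = -24 + 8*1 = -24 + 8 = -16)
(1191 - 1*(-793)) + A(-5) = (1191 - 1*(-793)) - 16 = (1191 + 793) - 16 = 1984 - 16 = 1968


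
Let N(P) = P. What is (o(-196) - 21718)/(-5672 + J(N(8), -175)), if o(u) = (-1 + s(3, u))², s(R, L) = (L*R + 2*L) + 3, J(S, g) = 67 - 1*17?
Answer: -467383/2811 ≈ -166.27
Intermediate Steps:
J(S, g) = 50 (J(S, g) = 67 - 17 = 50)
s(R, L) = 3 + 2*L + L*R (s(R, L) = (2*L + L*R) + 3 = 3 + 2*L + L*R)
o(u) = (2 + 5*u)² (o(u) = (-1 + (3 + 2*u + u*3))² = (-1 + (3 + 2*u + 3*u))² = (-1 + (3 + 5*u))² = (2 + 5*u)²)
(o(-196) - 21718)/(-5672 + J(N(8), -175)) = ((2 + 5*(-196))² - 21718)/(-5672 + 50) = ((2 - 980)² - 21718)/(-5622) = ((-978)² - 21718)*(-1/5622) = (956484 - 21718)*(-1/5622) = 934766*(-1/5622) = -467383/2811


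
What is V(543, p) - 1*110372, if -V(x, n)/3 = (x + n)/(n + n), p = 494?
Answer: -109050647/988 ≈ -1.1038e+5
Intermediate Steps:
V(x, n) = -3*(n + x)/(2*n) (V(x, n) = -3*(x + n)/(n + n) = -3*(n + x)/(2*n))
V(543, p) - 1*110372 = (3/2)*(-1*494 - 1*543)/494 - 1*110372 = (3/2)*(1/494)*(-494 - 543) - 110372 = (3/2)*(1/494)*(-1037) - 110372 = -3111/988 - 110372 = -109050647/988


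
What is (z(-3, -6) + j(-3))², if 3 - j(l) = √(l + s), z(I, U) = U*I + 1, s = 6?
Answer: (22 - √3)² ≈ 410.79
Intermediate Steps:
z(I, U) = 1 + I*U (z(I, U) = I*U + 1 = 1 + I*U)
j(l) = 3 - √(6 + l) (j(l) = 3 - √(l + 6) = 3 - √(6 + l))
(z(-3, -6) + j(-3))² = ((1 - 3*(-6)) + (3 - √(6 - 3)))² = ((1 + 18) + (3 - √3))² = (19 + (3 - √3))² = (22 - √3)²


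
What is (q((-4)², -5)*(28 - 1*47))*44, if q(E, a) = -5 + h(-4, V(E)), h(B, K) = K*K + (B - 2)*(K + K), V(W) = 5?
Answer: 33440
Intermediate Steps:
h(B, K) = K² + 2*K*(-2 + B) (h(B, K) = K² + (-2 + B)*(2*K) = K² + 2*K*(-2 + B))
q(E, a) = -40 (q(E, a) = -5 + 5*(-4 + 5 + 2*(-4)) = -5 + 5*(-4 + 5 - 8) = -5 + 5*(-7) = -5 - 35 = -40)
(q((-4)², -5)*(28 - 1*47))*44 = -40*(28 - 1*47)*44 = -40*(28 - 47)*44 = -40*(-19)*44 = 760*44 = 33440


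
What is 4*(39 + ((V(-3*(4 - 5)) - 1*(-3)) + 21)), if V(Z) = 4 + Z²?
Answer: 304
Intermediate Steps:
4*(39 + ((V(-3*(4 - 5)) - 1*(-3)) + 21)) = 4*(39 + (((4 + (-3*(4 - 5))²) - 1*(-3)) + 21)) = 4*(39 + (((4 + (-3*(-1))²) + 3) + 21)) = 4*(39 + (((4 + 3²) + 3) + 21)) = 4*(39 + (((4 + 9) + 3) + 21)) = 4*(39 + ((13 + 3) + 21)) = 4*(39 + (16 + 21)) = 4*(39 + 37) = 4*76 = 304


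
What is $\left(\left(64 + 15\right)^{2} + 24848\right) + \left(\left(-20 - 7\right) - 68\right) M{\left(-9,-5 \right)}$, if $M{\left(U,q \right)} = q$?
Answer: $31564$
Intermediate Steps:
$\left(\left(64 + 15\right)^{2} + 24848\right) + \left(\left(-20 - 7\right) - 68\right) M{\left(-9,-5 \right)} = \left(\left(64 + 15\right)^{2} + 24848\right) + \left(\left(-20 - 7\right) - 68\right) \left(-5\right) = \left(79^{2} + 24848\right) + \left(-27 - 68\right) \left(-5\right) = \left(6241 + 24848\right) - -475 = 31089 + 475 = 31564$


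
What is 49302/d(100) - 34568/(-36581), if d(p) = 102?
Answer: 301173733/621877 ≈ 484.30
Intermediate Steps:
49302/d(100) - 34568/(-36581) = 49302/102 - 34568/(-36581) = 49302*(1/102) - 34568*(-1/36581) = 8217/17 + 34568/36581 = 301173733/621877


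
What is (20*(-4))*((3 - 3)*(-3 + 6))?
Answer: 0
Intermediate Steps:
(20*(-4))*((3 - 3)*(-3 + 6)) = -0*3 = -80*0 = 0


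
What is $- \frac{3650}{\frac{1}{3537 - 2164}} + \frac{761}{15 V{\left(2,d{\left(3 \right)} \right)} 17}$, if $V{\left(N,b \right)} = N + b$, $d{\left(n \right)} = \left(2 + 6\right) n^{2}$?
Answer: $- \frac{94566060739}{18870} \approx -5.0114 \cdot 10^{6}$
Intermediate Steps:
$d{\left(n \right)} = 8 n^{2}$
$- \frac{3650}{\frac{1}{3537 - 2164}} + \frac{761}{15 V{\left(2,d{\left(3 \right)} \right)} 17} = - \frac{3650}{\frac{1}{3537 - 2164}} + \frac{761}{15 \left(2 + 8 \cdot 3^{2}\right) 17} = - \frac{3650}{\frac{1}{1373}} + \frac{761}{15 \left(2 + 8 \cdot 9\right) 17} = - 3650 \frac{1}{\frac{1}{1373}} + \frac{761}{15 \left(2 + 72\right) 17} = \left(-3650\right) 1373 + \frac{761}{15 \cdot 74 \cdot 17} = -5011450 + \frac{761}{1110 \cdot 17} = -5011450 + \frac{761}{18870} = - \frac{94566060739}{18870}$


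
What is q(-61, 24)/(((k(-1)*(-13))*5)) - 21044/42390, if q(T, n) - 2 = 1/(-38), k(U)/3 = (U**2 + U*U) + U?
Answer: -5303843/10470330 ≈ -0.50656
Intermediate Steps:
k(U) = 3*U + 6*U**2 (k(U) = 3*((U**2 + U*U) + U) = 3*((U**2 + U**2) + U) = 3*(2*U**2 + U) = 3*(U + 2*U**2) = 3*U + 6*U**2)
q(T, n) = 75/38 (q(T, n) = 2 + 1/(-38) = 2 - 1/38 = 75/38)
q(-61, 24)/(((k(-1)*(-13))*5)) - 21044/42390 = 75/(38*((((3*(-1)*(1 + 2*(-1)))*(-13))*5))) - 21044/42390 = 75/(38*((((3*(-1)*(1 - 2))*(-13))*5))) - 21044*1/42390 = 75/(38*((((3*(-1)*(-1))*(-13))*5))) - 10522/21195 = 75/(38*(((3*(-13))*5))) - 10522/21195 = 75/(38*((-39*5))) - 10522/21195 = (75/38)/(-195) - 10522/21195 = (75/38)*(-1/195) - 10522/21195 = -5/494 - 10522/21195 = -5303843/10470330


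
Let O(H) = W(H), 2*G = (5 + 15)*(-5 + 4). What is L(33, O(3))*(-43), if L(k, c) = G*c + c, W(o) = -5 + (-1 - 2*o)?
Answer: -4644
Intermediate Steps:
G = -10 (G = ((5 + 15)*(-5 + 4))/2 = (20*(-1))/2 = (1/2)*(-20) = -10)
W(o) = -6 - 2*o
O(H) = -6 - 2*H
L(k, c) = -9*c (L(k, c) = -10*c + c = -9*c)
L(33, O(3))*(-43) = -9*(-6 - 2*3)*(-43) = -9*(-6 - 6)*(-43) = -9*(-12)*(-43) = 108*(-43) = -4644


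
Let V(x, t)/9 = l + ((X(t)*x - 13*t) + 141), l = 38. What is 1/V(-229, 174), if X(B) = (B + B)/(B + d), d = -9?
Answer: -55/1270161 ≈ -4.3302e-5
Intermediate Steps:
X(B) = 2*B/(-9 + B) (X(B) = (B + B)/(B - 9) = (2*B)/(-9 + B) = 2*B/(-9 + B))
V(x, t) = 1611 - 117*t + 18*t*x/(-9 + t) (V(x, t) = 9*(38 + (((2*t/(-9 + t))*x - 13*t) + 141)) = 9*(38 + ((2*t*x/(-9 + t) - 13*t) + 141)) = 9*(38 + ((-13*t + 2*t*x/(-9 + t)) + 141)) = 9*(38 + (141 - 13*t + 2*t*x/(-9 + t))) = 9*(179 - 13*t + 2*t*x/(-9 + t)) = 1611 - 117*t + 18*t*x/(-9 + t))
1/V(-229, 174) = 1/(9*((-9 + 174)*(179 - 13*174) + 2*174*(-229))/(-9 + 174)) = 1/(9*(165*(179 - 2262) - 79692)/165) = 1/(9*(1/165)*(165*(-2083) - 79692)) = 1/(9*(1/165)*(-343695 - 79692)) = 1/(9*(1/165)*(-423387)) = 1/(-1270161/55) = -55/1270161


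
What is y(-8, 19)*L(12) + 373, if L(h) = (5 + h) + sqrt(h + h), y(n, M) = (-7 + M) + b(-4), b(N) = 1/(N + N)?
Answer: 4599/8 + 95*sqrt(6)/4 ≈ 633.05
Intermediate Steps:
b(N) = 1/(2*N)
y(n, M) = -57/8 + M (y(n, M) = (-7 + M) + (1/2)/(-4) = (-7 + M) + (1/2)*(-1/4) = (-7 + M) - 1/8 = -57/8 + M)
L(h) = 5 + h + sqrt(2)*sqrt(h) (L(h) = (5 + h) + sqrt(2*h) = (5 + h) + sqrt(2)*sqrt(h) = 5 + h + sqrt(2)*sqrt(h))
y(-8, 19)*L(12) + 373 = (-57/8 + 19)*(5 + 12 + sqrt(2)*sqrt(12)) + 373 = 95*(5 + 12 + sqrt(2)*(2*sqrt(3)))/8 + 373 = 95*(5 + 12 + 2*sqrt(6))/8 + 373 = 95*(17 + 2*sqrt(6))/8 + 373 = (1615/8 + 95*sqrt(6)/4) + 373 = 4599/8 + 95*sqrt(6)/4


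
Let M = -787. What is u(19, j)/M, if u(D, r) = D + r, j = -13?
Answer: -6/787 ≈ -0.0076239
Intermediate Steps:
u(19, j)/M = (19 - 13)/(-787) = 6*(-1/787) = -6/787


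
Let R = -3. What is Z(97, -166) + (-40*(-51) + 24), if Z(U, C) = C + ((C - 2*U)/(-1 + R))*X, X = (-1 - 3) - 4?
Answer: 1178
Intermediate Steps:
X = -8 (X = -4 - 4 = -8)
Z(U, C) = -4*U + 3*C (Z(U, C) = C + ((C - 2*U)/(-1 - 3))*(-8) = C + ((C - 2*U)/(-4))*(-8) = C + ((C - 2*U)*(-¼))*(-8) = C + (U/2 - C/4)*(-8) = C + (-4*U + 2*C) = -4*U + 3*C)
Z(97, -166) + (-40*(-51) + 24) = (-4*97 + 3*(-166)) + (-40*(-51) + 24) = (-388 - 498) + (2040 + 24) = -886 + 2064 = 1178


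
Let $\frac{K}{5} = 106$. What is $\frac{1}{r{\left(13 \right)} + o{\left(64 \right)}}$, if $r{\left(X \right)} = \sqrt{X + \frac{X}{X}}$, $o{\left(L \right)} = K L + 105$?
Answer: $\frac{34025}{1157700611} - \frac{\sqrt{14}}{1157700611} \approx 2.9387 \cdot 10^{-5}$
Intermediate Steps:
$K = 530$ ($K = 5 \cdot 106 = 530$)
$o{\left(L \right)} = 105 + 530 L$ ($o{\left(L \right)} = 530 L + 105 = 105 + 530 L$)
$r{\left(X \right)} = \sqrt{1 + X}$ ($r{\left(X \right)} = \sqrt{X + 1} = \sqrt{1 + X}$)
$\frac{1}{r{\left(13 \right)} + o{\left(64 \right)}} = \frac{1}{\sqrt{1 + 13} + \left(105 + 530 \cdot 64\right)} = \frac{1}{\sqrt{14} + \left(105 + 33920\right)} = \frac{1}{\sqrt{14} + 34025} = \frac{1}{34025 + \sqrt{14}}$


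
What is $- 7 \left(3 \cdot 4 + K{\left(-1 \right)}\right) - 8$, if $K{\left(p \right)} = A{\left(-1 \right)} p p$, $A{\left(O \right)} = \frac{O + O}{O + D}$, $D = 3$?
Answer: $-85$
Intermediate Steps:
$A{\left(O \right)} = \frac{2 O}{3 + O}$ ($A{\left(O \right)} = \frac{O + O}{O + 3} = \frac{2 O}{3 + O}$)
$K{\left(p \right)} = - p^{2}$ ($K{\left(p \right)} = 2 \left(-1\right) \frac{1}{3 - 1} p p = 2 \left(-1\right) \frac{1}{2} p p = - p p = - p^{2}$)
$- 7 \left(3 \cdot 4 + K{\left(-1 \right)}\right) - 8 = - 7 \left(3 \cdot 4 - \left(-1\right)^{2}\right) - 8 = - 7 \left(12 - 1\right) - 8 = \left(-7\right) 11 - 8 = -77 - 8 = -85$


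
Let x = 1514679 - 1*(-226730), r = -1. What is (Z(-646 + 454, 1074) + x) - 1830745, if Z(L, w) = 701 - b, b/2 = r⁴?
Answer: -88637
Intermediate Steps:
b = 2 (b = 2*(-1)⁴ = 2*1 = 2)
x = 1741409 (x = 1514679 + 226730 = 1741409)
Z(L, w) = 699 (Z(L, w) = 701 - 1*2 = 701 - 2 = 699)
(Z(-646 + 454, 1074) + x) - 1830745 = (699 + 1741409) - 1830745 = 1742108 - 1830745 = -88637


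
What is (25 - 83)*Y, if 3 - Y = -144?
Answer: -8526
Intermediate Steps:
Y = 147 (Y = 3 - 1*(-144) = 3 + 144 = 147)
(25 - 83)*Y = (25 - 83)*147 = -58*147 = -8526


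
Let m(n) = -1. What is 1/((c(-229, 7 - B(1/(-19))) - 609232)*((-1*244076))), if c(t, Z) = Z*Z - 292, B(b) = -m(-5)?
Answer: 1/148761393088 ≈ 6.7222e-12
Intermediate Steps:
B(b) = 1 (B(b) = -1*(-1) = 1)
c(t, Z) = -292 + Z² (c(t, Z) = Z² - 292 = -292 + Z²)
1/((c(-229, 7 - B(1/(-19))) - 609232)*((-1*244076))) = 1/(((-292 + (7 - 1*1)²) - 609232)*((-1*244076))) = 1/((-292 + (7 - 1)²) - 609232*(-244076)) = -1/244076/((-292 + 6²) - 609232) = -1/244076/((-292 + 36) - 609232) = -1/244076/(-256 - 609232) = -1/244076/(-609488) = -1/609488*(-1/244076) = 1/148761393088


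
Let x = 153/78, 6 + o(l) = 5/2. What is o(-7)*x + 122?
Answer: 5987/52 ≈ 115.13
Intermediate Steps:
o(l) = -7/2 (o(l) = -6 + 5/2 = -7/2)
x = 51/26 (x = 153*(1/78) = 51/26 ≈ 1.9615)
o(-7)*x + 122 = -7/2*51/26 + 122 = -357/52 + 122 = 5987/52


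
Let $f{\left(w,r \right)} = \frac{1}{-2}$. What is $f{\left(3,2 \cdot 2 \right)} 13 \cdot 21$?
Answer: $- \frac{273}{2} \approx -136.5$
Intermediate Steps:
$f{\left(w,r \right)} = - \frac{1}{2}$
$f{\left(3,2 \cdot 2 \right)} 13 \cdot 21 = \left(- \frac{1}{2}\right) 13 \cdot 21 = \left(- \frac{13}{2}\right) 21 = - \frac{273}{2}$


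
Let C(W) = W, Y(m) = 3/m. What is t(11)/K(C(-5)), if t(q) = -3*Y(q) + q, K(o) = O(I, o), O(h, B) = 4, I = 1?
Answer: 28/11 ≈ 2.5455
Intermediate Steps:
K(o) = 4
t(q) = q - 9/q (t(q) = -9/q + q = q - 9/q)
t(11)/K(C(-5)) = (11 - 9/11)/4 = (¼)*(112/11) = 28/11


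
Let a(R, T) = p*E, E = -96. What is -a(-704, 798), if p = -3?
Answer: -288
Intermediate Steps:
a(R, T) = 288 (a(R, T) = -3*(-96) = 288)
-a(-704, 798) = -1*288 = -288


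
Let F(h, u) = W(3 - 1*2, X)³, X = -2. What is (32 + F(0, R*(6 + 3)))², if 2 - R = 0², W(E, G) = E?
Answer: 1089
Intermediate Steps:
R = 2 (R = 2 - 1*0² = 2 - 1*0 = 2 + 0 = 2)
F(h, u) = 1 (F(h, u) = (3 - 1*2)³ = (3 - 2)³ = 1³ = 1)
(32 + F(0, R*(6 + 3)))² = (32 + 1)² = 33² = 1089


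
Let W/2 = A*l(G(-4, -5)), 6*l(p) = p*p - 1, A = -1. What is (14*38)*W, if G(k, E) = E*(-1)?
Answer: -4256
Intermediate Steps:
G(k, E) = -E
l(p) = -1/6 + p**2/6 (l(p) = (p*p - 1)/6 = (p**2 - 1)/6 = (-1 + p**2)/6 = -1/6 + p**2/6)
W = -8 (W = 2*(-(-1/6 + (-1*(-5))**2/6)) = 2*(-(-1/6 + (1/6)*5**2)) = 2*(-(-1/6 + (1/6)*25)) = 2*(-(-1/6 + 25/6)) = 2*(-1*4) = 2*(-4) = -8)
(14*38)*W = (14*38)*(-8) = 532*(-8) = -4256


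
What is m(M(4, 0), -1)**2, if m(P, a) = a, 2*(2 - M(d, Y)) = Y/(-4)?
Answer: 1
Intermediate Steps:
M(d, Y) = 2 + Y/8 (M(d, Y) = 2 - Y/(2*(-4)) = 2 - Y*(-1)/(2*4) = 2 - (-1)*Y/8 = 2 + Y/8)
m(M(4, 0), -1)**2 = (-1)**2 = 1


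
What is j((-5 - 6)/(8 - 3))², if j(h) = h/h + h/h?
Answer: 4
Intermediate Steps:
j(h) = 2 (j(h) = 1 + 1 = 2)
j((-5 - 6)/(8 - 3))² = 2² = 4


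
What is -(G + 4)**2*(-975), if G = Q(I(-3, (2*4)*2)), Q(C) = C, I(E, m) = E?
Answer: 975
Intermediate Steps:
G = -3
-(G + 4)**2*(-975) = -(-3 + 4)**2*(-975) = -1*1**2*(-975) = -1*1*(-975) = -1*(-975) = 975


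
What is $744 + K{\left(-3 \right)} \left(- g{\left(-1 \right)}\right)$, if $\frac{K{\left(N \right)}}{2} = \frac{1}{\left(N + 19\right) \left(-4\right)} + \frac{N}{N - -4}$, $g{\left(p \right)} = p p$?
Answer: $\frac{24001}{32} \approx 750.03$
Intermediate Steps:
$g{\left(p \right)} = p^{2}$
$K{\left(N \right)} = - \frac{1}{2 \left(19 + N\right)} + \frac{2 N}{4 + N}$ ($K{\left(N \right)} = 2 \left(\frac{1}{\left(N + 19\right) \left(-4\right)} + \frac{N}{N - -4}\right) = 2 \left(\frac{1}{19 + N} \left(- \frac{1}{4}\right) + \frac{N}{N + 4}\right) = 2 \left(- \frac{1}{4 \left(19 + N\right)} + \frac{N}{4 + N}\right) = - \frac{1}{2 \left(19 + N\right)} + \frac{2 N}{4 + N}$)
$744 + K{\left(-3 \right)} \left(- g{\left(-1 \right)}\right) = 744 + \frac{-4 + 4 \left(-3\right)^{2} + 75 \left(-3\right)}{2 \left(76 + \left(-3\right)^{2} + 23 \left(-3\right)\right)} \left(- \left(-1\right)^{2}\right) = 744 + \frac{-4 + 4 \cdot 9 - 225}{2 \left(76 + 9 - 69\right)} \left(\left(-1\right) 1\right) = 744 + \frac{-4 + 36 - 225}{2 \cdot 16} \left(-1\right) = 744 + \frac{1}{2} \cdot \frac{1}{16} \left(-193\right) \left(-1\right) = 744 - - \frac{193}{32} = 744 + \frac{193}{32} = \frac{24001}{32}$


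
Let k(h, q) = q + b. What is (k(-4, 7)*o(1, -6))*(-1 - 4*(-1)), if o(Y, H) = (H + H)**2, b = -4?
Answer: 1296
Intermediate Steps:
o(Y, H) = 4*H**2 (o(Y, H) = (2*H)**2 = 4*H**2)
k(h, q) = -4 + q (k(h, q) = q - 4 = -4 + q)
(k(-4, 7)*o(1, -6))*(-1 - 4*(-1)) = ((-4 + 7)*(4*(-6)**2))*(-1 - 4*(-1)) = (3*(4*36))*(-1 + 4) = (3*144)*3 = 432*3 = 1296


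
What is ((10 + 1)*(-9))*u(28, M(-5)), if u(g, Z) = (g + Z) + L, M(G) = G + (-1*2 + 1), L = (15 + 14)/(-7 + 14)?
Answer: -18117/7 ≈ -2588.1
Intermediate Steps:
L = 29/7 ≈ 4.1429
M(G) = -1 + G (M(G) = G + (-2 + 1) = G - 1 = -1 + G)
u(g, Z) = 29/7 + Z + g (u(g, Z) = (g + Z) + 29/7 = (Z + g) + 29/7 = 29/7 + Z + g)
((10 + 1)*(-9))*u(28, M(-5)) = ((10 + 1)*(-9))*(29/7 + (-1 - 5) + 28) = (11*(-9))*(29/7 - 6 + 28) = -99*183/7 = -18117/7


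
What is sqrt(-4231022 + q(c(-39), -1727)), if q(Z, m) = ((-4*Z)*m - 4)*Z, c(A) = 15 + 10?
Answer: sqrt(86378) ≈ 293.90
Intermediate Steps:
c(A) = 25
q(Z, m) = Z*(-4 - 4*Z*m) (q(Z, m) = (-4*Z*m - 4)*Z = (-4 - 4*Z*m)*Z = Z*(-4 - 4*Z*m))
sqrt(-4231022 + q(c(-39), -1727)) = sqrt(-4231022 - 4*25*(1 + 25*(-1727))) = sqrt(-4231022 - 4*25*(1 - 43175)) = sqrt(-4231022 - 4*25*(-43174)) = sqrt(-4231022 + 4317400) = sqrt(86378)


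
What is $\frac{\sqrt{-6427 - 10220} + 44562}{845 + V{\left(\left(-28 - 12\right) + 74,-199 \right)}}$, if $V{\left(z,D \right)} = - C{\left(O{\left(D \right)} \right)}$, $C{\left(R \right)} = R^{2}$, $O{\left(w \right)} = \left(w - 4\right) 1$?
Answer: $- \frac{22281}{20182} - \frac{i \sqrt{16647}}{40364} \approx -1.104 - 0.0031965 i$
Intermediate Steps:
$O{\left(w \right)} = -4 + w$ ($O{\left(w \right)} = \left(-4 + w\right) 1 = -4 + w$)
$V{\left(z,D \right)} = - \left(-4 + D\right)^{2}$
$\frac{\sqrt{-6427 - 10220} + 44562}{845 + V{\left(\left(-28 - 12\right) + 74,-199 \right)}} = \frac{\sqrt{-6427 - 10220} + 44562}{845 - \left(-4 - 199\right)^{2}} = \frac{\sqrt{-16647} + 44562}{845 - \left(-203\right)^{2}} = \frac{i \sqrt{16647} + 44562}{845 - 41209} = \frac{44562 + i \sqrt{16647}}{845 - 41209} = \frac{44562 + i \sqrt{16647}}{-40364} = \left(44562 + i \sqrt{16647}\right) \left(- \frac{1}{40364}\right) = - \frac{22281}{20182} - \frac{i \sqrt{16647}}{40364}$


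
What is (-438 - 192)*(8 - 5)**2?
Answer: -5670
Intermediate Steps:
(-438 - 192)*(8 - 5)**2 = -630*3**2 = -630*9 = -5670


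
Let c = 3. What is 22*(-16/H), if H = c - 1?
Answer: -176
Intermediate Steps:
H = 2 (H = 3 - 1 = 2)
22*(-16/H) = 22*(-16/2) = 22*(-16*½) = 22*(-8) = -176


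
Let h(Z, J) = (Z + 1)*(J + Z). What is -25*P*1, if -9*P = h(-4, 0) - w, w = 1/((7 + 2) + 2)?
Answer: 3275/99 ≈ 33.081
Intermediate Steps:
w = 1/11 (w = 1/(9 + 2) = 1/11 ≈ 0.090909)
h(Z, J) = (1 + Z)*(J + Z)
P = -131/99 (P = -((0 - 4 + (-4)² + 0*(-4)) - 1*1/11)/9 = -((0 - 4 + 16 + 0) - 1/11)/9 = -(12 - 1/11)/9 = -⅑*131/11 = -131/99 ≈ -1.3232)
-25*P*1 = -25*(-131/99)*1 = (3275/99)*1 = 3275/99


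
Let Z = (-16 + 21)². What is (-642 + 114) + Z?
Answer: -503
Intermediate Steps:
Z = 25 (Z = 5² = 25)
(-642 + 114) + Z = (-642 + 114) + 25 = -528 + 25 = -503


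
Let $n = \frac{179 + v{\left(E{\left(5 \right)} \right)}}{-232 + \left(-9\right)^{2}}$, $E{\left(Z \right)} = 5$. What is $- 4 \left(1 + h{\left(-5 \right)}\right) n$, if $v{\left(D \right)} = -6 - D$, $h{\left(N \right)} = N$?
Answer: $- \frac{2688}{151} \approx -17.801$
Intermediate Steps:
$n = - \frac{168}{151}$ ($n = \frac{179 - 11}{-232 + \left(-9\right)^{2}} = \frac{179 - 11}{-232 + 81} = \frac{179 - 11}{-151} = 168 \left(- \frac{1}{151}\right) = - \frac{168}{151} \approx -1.1126$)
$- 4 \left(1 + h{\left(-5 \right)}\right) n = - 4 \left(1 - 5\right) \left(- \frac{168}{151}\right) = \left(-4\right) \left(-4\right) \left(- \frac{168}{151}\right) = 16 \left(- \frac{168}{151}\right) = - \frac{2688}{151}$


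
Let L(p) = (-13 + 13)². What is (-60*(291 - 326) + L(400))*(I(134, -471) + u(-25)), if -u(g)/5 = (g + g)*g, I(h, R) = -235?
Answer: -13618500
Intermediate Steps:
L(p) = 0 (L(p) = 0² = 0)
u(g) = -10*g² (u(g) = -5*(g + g)*g = -5*2*g*g = -10*g²)
(-60*(291 - 326) + L(400))*(I(134, -471) + u(-25)) = (-60*(291 - 326) + 0)*(-235 - 10*(-25)²) = (-60*(-35) + 0)*(-235 - 10*625) = (2100 + 0)*(-235 - 6250) = 2100*(-6485) = -13618500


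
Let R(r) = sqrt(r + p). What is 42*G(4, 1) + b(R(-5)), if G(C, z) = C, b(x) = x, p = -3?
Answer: 168 + 2*I*sqrt(2) ≈ 168.0 + 2.8284*I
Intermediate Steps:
R(r) = sqrt(-3 + r) (R(r) = sqrt(r - 3) = sqrt(-3 + r))
42*G(4, 1) + b(R(-5)) = 42*4 + sqrt(-3 - 5) = 168 + sqrt(-8) = 168 + 2*I*sqrt(2)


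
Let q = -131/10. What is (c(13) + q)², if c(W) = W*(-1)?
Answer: 68121/100 ≈ 681.21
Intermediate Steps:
q = -131/10 (q = -131*⅒ = -131/10 ≈ -13.100)
c(W) = -W
(c(13) + q)² = (-1*13 - 131/10)² = (-13 - 131/10)² = (-261/10)² = 68121/100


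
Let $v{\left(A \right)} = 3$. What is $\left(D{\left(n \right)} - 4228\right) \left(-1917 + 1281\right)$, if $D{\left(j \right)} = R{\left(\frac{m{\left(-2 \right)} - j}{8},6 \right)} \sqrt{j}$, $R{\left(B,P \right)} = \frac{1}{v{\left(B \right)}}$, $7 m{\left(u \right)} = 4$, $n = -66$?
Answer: $2689008 - 212 i \sqrt{66} \approx 2.689 \cdot 10^{6} - 1722.3 i$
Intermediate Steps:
$m{\left(u \right)} = \frac{4}{7}$ ($m{\left(u \right)} = \frac{1}{7} \cdot 4 = \frac{4}{7}$)
$R{\left(B,P \right)} = \frac{1}{3}$
$D{\left(j \right)} = \frac{\sqrt{j}}{3}$
$\left(D{\left(n \right)} - 4228\right) \left(-1917 + 1281\right) = \left(\frac{\sqrt{-66}}{3} - 4228\right) \left(-1917 + 1281\right) = \left(\frac{i \sqrt{66}}{3} - 4228\right) \left(-636\right) = \left(-4228 + \frac{i \sqrt{66}}{3}\right) \left(-636\right) = 2689008 - 212 i \sqrt{66}$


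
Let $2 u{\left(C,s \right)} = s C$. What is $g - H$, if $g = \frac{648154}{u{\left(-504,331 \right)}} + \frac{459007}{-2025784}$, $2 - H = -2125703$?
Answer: $- \frac{89797926339668815}{42243673752} \approx -2.1257 \cdot 10^{6}$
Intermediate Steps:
$H = 2125705$ ($H = 2 - -2125703 = 2 + 2125703 = 2125705$)
$u{\left(C,s \right)} = \frac{C s}{2}$ ($u{\left(C,s \right)} = \frac{s C}{2} = \frac{C s}{2}$)
$g = - \frac{337826673655}{42243673752}$ ($g = \frac{648154}{\frac{1}{2} \left(-504\right) 331} + \frac{459007}{-2025784} = \frac{648154}{-83412} + 459007 \left(- \frac{1}{2025784}\right) = 648154 \left(- \frac{1}{83412}\right) - \frac{459007}{2025784} = - \frac{324077}{41706} - \frac{459007}{2025784} = - \frac{337826673655}{42243673752} \approx -7.9971$)
$g - H = - \frac{337826673655}{42243673752} - 2125705 = - \frac{89797926339668815}{42243673752}$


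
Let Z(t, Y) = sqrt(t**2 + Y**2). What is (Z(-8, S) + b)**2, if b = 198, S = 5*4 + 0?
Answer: 39668 + 1584*sqrt(29) ≈ 48198.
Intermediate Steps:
S = 20 (S = 20 + 0 = 20)
Z(t, Y) = sqrt(Y**2 + t**2)
(Z(-8, S) + b)**2 = (sqrt(20**2 + (-8)**2) + 198)**2 = (sqrt(400 + 64) + 198)**2 = (sqrt(464) + 198)**2 = (4*sqrt(29) + 198)**2 = (198 + 4*sqrt(29))**2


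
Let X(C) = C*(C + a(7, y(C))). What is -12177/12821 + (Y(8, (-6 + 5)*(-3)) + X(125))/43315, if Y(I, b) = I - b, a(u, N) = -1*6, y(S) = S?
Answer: -67334055/111068323 ≈ -0.60624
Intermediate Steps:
a(u, N) = -6
X(C) = C*(-6 + C) (X(C) = C*(C - 6) = C*(-6 + C))
-12177/12821 + (Y(8, (-6 + 5)*(-3)) + X(125))/43315 = -12177/12821 + ((8 - (-6 + 5)*(-3)) + 125*(-6 + 125))/43315 = -12177*1/12821 + ((8 - (-1)*(-3)) + 125*119)*(1/43315) = -12177/12821 + ((8 - 1*3) + 14875)*(1/43315) = -12177/12821 + ((8 - 3) + 14875)*(1/43315) = -12177/12821 + (5 + 14875)*(1/43315) = -12177/12821 + 14880*(1/43315) = -12177/12821 + 2976/8663 = -67334055/111068323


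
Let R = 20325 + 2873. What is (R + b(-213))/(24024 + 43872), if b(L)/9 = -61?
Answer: 22649/67896 ≈ 0.33358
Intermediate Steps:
R = 23198
b(L) = -549 (b(L) = 9*(-61) = -549)
(R + b(-213))/(24024 + 43872) = (23198 - 549)/(24024 + 43872) = 22649/67896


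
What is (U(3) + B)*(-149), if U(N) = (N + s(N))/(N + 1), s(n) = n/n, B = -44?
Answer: 6407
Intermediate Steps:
s(n) = 1
U(N) = 1 (U(N) = (N + 1)/(N + 1) = (1 + N)/(1 + N) = 1)
(U(3) + B)*(-149) = (1 - 44)*(-149) = -43*(-149) = 6407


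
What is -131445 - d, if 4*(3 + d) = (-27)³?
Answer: -506085/4 ≈ -1.2652e+5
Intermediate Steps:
d = -19695/4 (d = -3 + (¼)*(-27)³ = -3 + (¼)*(-19683) = -3 - 19683/4 = -19695/4 ≈ -4923.8)
-131445 - d = -131445 - 1*(-19695/4) = -131445 + 19695/4 = -506085/4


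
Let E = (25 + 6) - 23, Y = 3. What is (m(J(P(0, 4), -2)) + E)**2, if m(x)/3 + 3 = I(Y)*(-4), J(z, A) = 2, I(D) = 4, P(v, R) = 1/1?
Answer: 2401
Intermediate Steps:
P(v, R) = 1
m(x) = -57 (m(x) = -9 + 3*(4*(-4)) = -9 + 3*(-16) = -9 - 48 = -57)
E = 8 (E = 31 - 23 = 8)
(m(J(P(0, 4), -2)) + E)**2 = (-57 + 8)**2 = (-49)**2 = 2401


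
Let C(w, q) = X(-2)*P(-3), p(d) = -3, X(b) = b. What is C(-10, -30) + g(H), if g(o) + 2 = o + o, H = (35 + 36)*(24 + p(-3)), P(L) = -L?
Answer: 2974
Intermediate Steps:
C(w, q) = -6 (C(w, q) = -(-2)*(-3) = -2*3 = -6)
H = 1491 (H = (35 + 36)*(24 - 3) = 71*21 = 1491)
g(o) = -2 + 2*o (g(o) = -2 + (o + o) = -2 + 2*o)
C(-10, -30) + g(H) = -6 + (-2 + 2*1491) = -6 + (-2 + 2982) = -6 + 2980 = 2974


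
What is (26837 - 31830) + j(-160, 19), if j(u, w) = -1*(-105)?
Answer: -4888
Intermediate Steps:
j(u, w) = 105
(26837 - 31830) + j(-160, 19) = (26837 - 31830) + 105 = -4993 + 105 = -4888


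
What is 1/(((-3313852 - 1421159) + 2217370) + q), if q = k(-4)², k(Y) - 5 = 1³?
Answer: -1/2517605 ≈ -3.9720e-7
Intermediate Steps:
k(Y) = 6 (k(Y) = 5 + 1³ = 5 + 1 = 6)
q = 36 (q = 6² = 36)
1/(((-3313852 - 1421159) + 2217370) + q) = 1/(((-3313852 - 1421159) + 2217370) + 36) = 1/((-4735011 + 2217370) + 36) = 1/(-2517641 + 36) = 1/(-2517605) = -1/2517605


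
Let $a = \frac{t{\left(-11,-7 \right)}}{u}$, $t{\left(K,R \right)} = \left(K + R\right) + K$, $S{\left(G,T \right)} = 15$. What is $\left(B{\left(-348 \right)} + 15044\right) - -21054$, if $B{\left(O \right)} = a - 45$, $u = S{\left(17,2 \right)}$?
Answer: $\frac{540766}{15} \approx 36051.0$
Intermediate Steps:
$t{\left(K,R \right)} = R + 2 K$
$u = 15$
$a = - \frac{29}{15}$ ($a = \frac{-7 + 2 \left(-11\right)}{15} = \left(-7 - 22\right) \frac{1}{15} = \left(-29\right) \frac{1}{15} = - \frac{29}{15} \approx -1.9333$)
$B{\left(O \right)} = - \frac{704}{15}$ ($B{\left(O \right)} = - \frac{29}{15} - 45 = - \frac{704}{15}$)
$\left(B{\left(-348 \right)} + 15044\right) - -21054 = \left(- \frac{704}{15} + 15044\right) - -21054 = \frac{224956}{15} + 21054 = \frac{540766}{15}$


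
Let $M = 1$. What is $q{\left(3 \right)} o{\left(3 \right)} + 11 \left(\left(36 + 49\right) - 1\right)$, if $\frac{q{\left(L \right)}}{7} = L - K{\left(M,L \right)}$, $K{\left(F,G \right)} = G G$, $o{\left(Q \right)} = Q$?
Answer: $798$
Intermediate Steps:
$K{\left(F,G \right)} = G^{2}$
$q{\left(L \right)} = - 7 L^{2} + 7 L$ ($q{\left(L \right)} = 7 \left(L - L^{2}\right) = - 7 L^{2} + 7 L$)
$q{\left(3 \right)} o{\left(3 \right)} + 11 \left(\left(36 + 49\right) - 1\right) = 7 \cdot 3 \left(1 - 3\right) 3 + 11 \left(\left(36 + 49\right) - 1\right) = 7 \cdot 3 \left(1 - 3\right) 3 + 11 \left(85 - 1\right) = 7 \cdot 3 \left(-2\right) 3 + 11 \cdot 84 = \left(-42\right) 3 + 924 = -126 + 924 = 798$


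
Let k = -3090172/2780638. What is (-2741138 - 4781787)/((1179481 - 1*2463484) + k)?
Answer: 10459265563075/1785175312043 ≈ 5.8590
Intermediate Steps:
k = -1545086/1390319 (k = -3090172*1/2780638 = -1545086/1390319 ≈ -1.1113)
(-2741138 - 4781787)/((1179481 - 1*2463484) + k) = (-2741138 - 4781787)/((1179481 - 1*2463484) - 1545086/1390319) = -7522925/((1179481 - 2463484) - 1545086/1390319) = -7522925/(-1284003 - 1545086/1390319) = -7522925/(-1785175312043/1390319) = -7522925*(-1390319/1785175312043) = 10459265563075/1785175312043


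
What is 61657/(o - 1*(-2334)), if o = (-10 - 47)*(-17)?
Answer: 61657/3303 ≈ 18.667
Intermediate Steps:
o = 969 (o = -57*(-17) = 969)
61657/(o - 1*(-2334)) = 61657/(969 - 1*(-2334)) = 61657/(969 + 2334) = 61657/3303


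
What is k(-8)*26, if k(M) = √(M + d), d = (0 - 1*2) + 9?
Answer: 26*I ≈ 26.0*I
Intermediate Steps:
d = 7 (d = (0 - 2) + 9 = -2 + 9 = 7)
k(M) = √(7 + M) (k(M) = √(M + 7) = √(7 + M))
k(-8)*26 = √(7 - 8)*26 = √(-1)*26 = I*26 = 26*I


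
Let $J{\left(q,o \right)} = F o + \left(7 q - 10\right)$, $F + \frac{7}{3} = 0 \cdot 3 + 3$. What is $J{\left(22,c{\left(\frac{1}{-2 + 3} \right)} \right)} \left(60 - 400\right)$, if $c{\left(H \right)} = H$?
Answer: $- \frac{147560}{3} \approx -49187.0$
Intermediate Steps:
$F = \frac{2}{3}$ ($F = - \frac{7}{3} + \left(0 \cdot 3 + 3\right) = - \frac{7}{3} + \left(0 + 3\right) = - \frac{7}{3} + 3 = \frac{2}{3} \approx 0.66667$)
$J{\left(q,o \right)} = -10 + 7 q + \frac{2 o}{3}$ ($J{\left(q,o \right)} = \frac{2 o}{3} + \left(7 q - 10\right) = \frac{2 o}{3} + \left(-10 + 7 q\right) = -10 + 7 q + \frac{2 o}{3}$)
$J{\left(22,c{\left(\frac{1}{-2 + 3} \right)} \right)} \left(60 - 400\right) = \left(-10 + 7 \cdot 22 + \frac{2}{3 \left(-2 + 3\right)}\right) \left(60 - 400\right) = \left(-10 + 154 + \frac{2}{3 \cdot 1}\right) \left(-340\right) = \left(-10 + 154 + \frac{2}{3} \cdot 1\right) \left(-340\right) = \left(-10 + 154 + \frac{2}{3}\right) \left(-340\right) = \frac{434}{3} \left(-340\right) = - \frac{147560}{3}$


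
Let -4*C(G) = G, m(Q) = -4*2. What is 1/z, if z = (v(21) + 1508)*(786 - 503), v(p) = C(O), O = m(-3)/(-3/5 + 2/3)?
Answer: 1/435254 ≈ 2.2975e-6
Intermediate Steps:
m(Q) = -8
O = -120 (O = -8/(-3/5 + 2/3) = -8/(-3*⅕ + 2*(⅓)) = -8/(-⅗ + ⅔) = -8/1/15 = -8*15 = -120)
C(G) = -G/4
v(p) = 30 (v(p) = -¼*(-120) = 30)
z = 435254 (z = (30 + 1508)*(786 - 503) = 1538*283 = 435254)
1/z = 1/435254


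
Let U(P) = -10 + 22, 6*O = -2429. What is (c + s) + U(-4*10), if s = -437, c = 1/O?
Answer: -1032331/2429 ≈ -425.00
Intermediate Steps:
O = -2429/6 (O = (⅙)*(-2429) = -2429/6 ≈ -404.83)
c = -6/2429 (c = 1/(-2429/6) = -6/2429 ≈ -0.0024702)
U(P) = 12
(c + s) + U(-4*10) = (-6/2429 - 437) + 12 = -1061479/2429 + 12 = -1032331/2429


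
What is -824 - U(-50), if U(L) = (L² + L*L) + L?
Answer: -5774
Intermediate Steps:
U(L) = L + 2*L² (U(L) = (L² + L²) + L = 2*L² + L = L + 2*L²)
-824 - U(-50) = -824 - (-50)*(1 + 2*(-50)) = -824 - (-50)*(1 - 100) = -824 - (-50)*(-99) = -824 - 1*4950 = -824 - 4950 = -5774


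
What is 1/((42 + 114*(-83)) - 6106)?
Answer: -1/15526 ≈ -6.4408e-5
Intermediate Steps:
1/((42 + 114*(-83)) - 6106) = 1/((42 - 9462) - 6106) = 1/(-9420 - 6106) = 1/(-15526) = -1/15526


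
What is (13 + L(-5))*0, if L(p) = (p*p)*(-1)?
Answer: 0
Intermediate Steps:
L(p) = -p**2 (L(p) = p**2*(-1) = -p**2)
(13 + L(-5))*0 = (13 - 1*(-5)**2)*0 = (13 - 1*25)*0 = (13 - 25)*0 = -12*0 = 0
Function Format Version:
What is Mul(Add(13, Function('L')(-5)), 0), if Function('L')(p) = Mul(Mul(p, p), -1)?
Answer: 0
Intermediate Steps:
Function('L')(p) = Mul(-1, Pow(p, 2)) (Function('L')(p) = Mul(Pow(p, 2), -1) = Mul(-1, Pow(p, 2)))
Mul(Add(13, Function('L')(-5)), 0) = Mul(Add(13, Mul(-1, Pow(-5, 2))), 0) = Mul(Add(13, Mul(-1, 25)), 0) = Mul(Add(13, -25), 0) = Mul(-12, 0) = 0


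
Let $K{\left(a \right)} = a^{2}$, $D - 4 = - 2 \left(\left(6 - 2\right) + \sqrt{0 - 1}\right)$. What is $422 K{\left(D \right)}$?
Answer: $5064 + 6752 i \approx 5064.0 + 6752.0 i$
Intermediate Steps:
$D = -4 - 2 i$ ($D = 4 - 2 \left(\left(6 - 2\right) + \sqrt{0 - 1}\right) = 4 - 2 \left(4 + \sqrt{-1}\right) = 4 - 2 \left(4 + i\right) = 4 - \left(8 + 2 i\right) = -4 - 2 i \approx -4.0 - 2.0 i$)
$422 K{\left(D \right)} = 422 \left(-4 - 2 i\right)^{2}$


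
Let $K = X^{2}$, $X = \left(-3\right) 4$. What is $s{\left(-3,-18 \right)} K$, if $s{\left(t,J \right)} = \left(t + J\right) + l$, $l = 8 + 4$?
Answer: $-1296$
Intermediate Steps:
$X = -12$
$l = 12$
$K = 144$ ($K = \left(-12\right)^{2} = 144$)
$s{\left(t,J \right)} = 12 + J + t$ ($s{\left(t,J \right)} = \left(t + J\right) + 12 = \left(J + t\right) + 12 = 12 + J + t$)
$s{\left(-3,-18 \right)} K = \left(12 - 18 - 3\right) 144 = \left(-9\right) 144 = -1296$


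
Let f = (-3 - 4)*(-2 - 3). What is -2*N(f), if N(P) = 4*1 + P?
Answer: -78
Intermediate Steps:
f = 35 (f = -7*(-5) = 35)
N(P) = 4 + P
-2*N(f) = -2*(4 + 35) = -2*39 = -78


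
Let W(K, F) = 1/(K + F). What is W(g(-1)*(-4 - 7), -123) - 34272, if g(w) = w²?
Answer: -4592449/134 ≈ -34272.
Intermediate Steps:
W(K, F) = 1/(F + K)
W(g(-1)*(-4 - 7), -123) - 34272 = 1/(-123 + (-1)²*(-4 - 7)) - 34272 = 1/(-123 + 1*(-11)) - 34272 = 1/(-123 - 11) - 34272 = 1/(-134) - 34272 = -1/134 - 34272 = -4592449/134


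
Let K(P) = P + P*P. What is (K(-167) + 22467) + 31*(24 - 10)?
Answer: 50623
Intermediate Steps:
K(P) = P + P²
(K(-167) + 22467) + 31*(24 - 10) = (-167*(1 - 167) + 22467) + 31*(24 - 10) = (-167*(-166) + 22467) + 31*14 = (27722 + 22467) + 434 = 50189 + 434 = 50623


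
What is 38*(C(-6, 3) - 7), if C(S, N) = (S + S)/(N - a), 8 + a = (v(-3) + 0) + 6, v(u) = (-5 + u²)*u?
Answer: -4978/17 ≈ -292.82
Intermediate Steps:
v(u) = u*(-5 + u²)
a = -14 (a = -8 + ((-3*(-5 + (-3)²) + 0) + 6) = -8 + ((-3*(-5 + 9) + 0) + 6) = -8 + ((-3*4 + 0) + 6) = -8 + ((-12 + 0) + 6) = -8 + (-12 + 6) = -8 - 6 = -14)
C(S, N) = 2*S/(14 + N) (C(S, N) = (S + S)/(N - 1*(-14)) = (2*S)/(N + 14) = (2*S)/(14 + N) = 2*S/(14 + N))
38*(C(-6, 3) - 7) = 38*(2*(-6)/(14 + 3) - 7) = 38*(2*(-6)/17 - 7) = 38*(2*(-6)*(1/17) - 7) = 38*(-12/17 - 7) = 38*(-131/17) = -4978/17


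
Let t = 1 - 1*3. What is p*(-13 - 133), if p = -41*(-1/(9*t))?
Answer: 2993/9 ≈ 332.56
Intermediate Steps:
t = -2 (t = 1 - 3 = -2)
p = -41/18 (p = -41/((-(-2)*9)) = -41/((-2*(-9))) = -41/18 ≈ -2.2778)
p*(-13 - 133) = -41*(-13 - 133)/18 = -41/18*(-146) = 2993/9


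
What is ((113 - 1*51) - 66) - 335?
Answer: -339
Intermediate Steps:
((113 - 1*51) - 66) - 335 = ((113 - 51) - 66) - 335 = (62 - 66) - 335 = -4 - 335 = -339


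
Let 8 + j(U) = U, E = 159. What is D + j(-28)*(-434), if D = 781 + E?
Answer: 16564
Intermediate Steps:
j(U) = -8 + U
D = 940 (D = 781 + 159 = 940)
D + j(-28)*(-434) = 940 + (-8 - 28)*(-434) = 940 - 36*(-434) = 940 + 15624 = 16564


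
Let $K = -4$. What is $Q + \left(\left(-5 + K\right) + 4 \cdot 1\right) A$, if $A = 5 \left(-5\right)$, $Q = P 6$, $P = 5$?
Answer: $155$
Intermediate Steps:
$Q = 30$ ($Q = 5 \cdot 6 = 30$)
$A = -25$
$Q + \left(\left(-5 + K\right) + 4 \cdot 1\right) A = 30 + \left(\left(-5 - 4\right) + 4 \cdot 1\right) \left(-25\right) = 30 + \left(-9 + 4\right) \left(-25\right) = 30 - -125 = 30 + 125 = 155$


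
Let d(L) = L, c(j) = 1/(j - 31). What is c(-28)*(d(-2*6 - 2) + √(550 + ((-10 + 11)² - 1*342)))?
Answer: 14/59 - √209/59 ≈ -0.0077429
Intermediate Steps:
c(j) = 1/(-31 + j)
c(-28)*(d(-2*6 - 2) + √(550 + ((-10 + 11)² - 1*342))) = ((-2*6 - 2) + √(550 + ((-10 + 11)² - 1*342)))/(-31 - 28) = ((-12 - 2) + √(550 + (1² - 342)))/(-59) = -(-14 + √(550 + (1 - 342)))/59 = -(-14 + √(550 - 341))/59 = -(-14 + √209)/59 = 14/59 - √209/59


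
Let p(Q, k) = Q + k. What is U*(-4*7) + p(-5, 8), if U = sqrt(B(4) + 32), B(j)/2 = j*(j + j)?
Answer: 3 - 112*sqrt(6) ≈ -271.34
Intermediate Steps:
B(j) = 4*j**2 (B(j) = 2*(j*(j + j)) = 2*(j*(2*j)) = 2*(2*j**2) = 4*j**2)
U = 4*sqrt(6) (U = sqrt(4*4**2 + 32) = sqrt(4*16 + 32) = sqrt(64 + 32) = sqrt(96) = 4*sqrt(6) ≈ 9.7980)
U*(-4*7) + p(-5, 8) = (4*sqrt(6))*(-4*7) + (-5 + 8) = (4*sqrt(6))*(-28) + 3 = -112*sqrt(6) + 3 = 3 - 112*sqrt(6)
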